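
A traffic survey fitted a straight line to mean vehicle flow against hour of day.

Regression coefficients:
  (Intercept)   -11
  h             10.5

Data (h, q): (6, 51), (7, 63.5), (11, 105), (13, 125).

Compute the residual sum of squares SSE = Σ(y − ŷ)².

h=6: q̂ = -11 + 10.5·6 = 52; e = 51 − 52 = -1
h=7: q̂ = -11 + 10.5·7 = 62.5; e = 63.5 − 62.5 = 1
h=11: q̂ = -11 + 10.5·11 = 104.5; e = 105 − 104.5 = 0.5
h=13: q̂ = -11 + 10.5·13 = 125.5; e = 125 − 125.5 = -0.5
SSE = 1 + 1 + 0.25 + 0.25 = 2.5

SSE = 2.5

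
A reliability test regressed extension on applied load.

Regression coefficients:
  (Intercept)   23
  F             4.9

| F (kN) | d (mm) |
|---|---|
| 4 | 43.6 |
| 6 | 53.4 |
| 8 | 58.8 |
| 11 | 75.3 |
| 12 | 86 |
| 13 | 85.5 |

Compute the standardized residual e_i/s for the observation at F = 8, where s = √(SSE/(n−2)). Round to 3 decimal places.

-1.146

F=4: ŷ = 23 + 4.9·4 = 42.6; e = 43.6 − 42.6 = 1
F=6: ŷ = 23 + 4.9·6 = 52.4; e = 53.4 − 52.4 = 1
F=8: ŷ = 23 + 4.9·8 = 62.2; e = 58.8 − 62.2 = -3.4
F=11: ŷ = 23 + 4.9·11 = 76.9; e = 75.3 − 76.9 = -1.6
F=12: ŷ = 23 + 4.9·12 = 81.8; e = 86 − 81.8 = 4.2
F=13: ŷ = 23 + 4.9·13 = 86.7; e = 85.5 − 86.7 = -1.2
SSE = 1 + 1 + 11.56 + 2.56 + 17.64 + 1.44 = 35.2
s = √(35.2/4) = 2.96648
e/s = -3.4 / 2.96648 = -1.146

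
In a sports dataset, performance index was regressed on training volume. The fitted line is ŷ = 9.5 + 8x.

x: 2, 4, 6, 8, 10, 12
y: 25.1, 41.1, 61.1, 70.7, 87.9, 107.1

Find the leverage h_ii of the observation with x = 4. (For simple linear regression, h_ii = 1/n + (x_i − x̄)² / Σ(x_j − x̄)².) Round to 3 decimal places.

h = 0.295

x̄ = (2 + 4 + 6 + 8 + 10 + 12)/6 = 7
Σ(x − x̄)² = 25 + 9 + 1 + 1 + 9 + 25 = 70
h = 1/6 + (-3)²/70 = 0.166667 + 0.128571 = 0.295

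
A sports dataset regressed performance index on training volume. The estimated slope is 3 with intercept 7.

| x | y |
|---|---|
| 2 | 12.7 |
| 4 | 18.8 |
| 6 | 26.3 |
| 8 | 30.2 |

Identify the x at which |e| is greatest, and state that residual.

x=2: ŷ = 7 + 3·2 = 13; e = 12.7 − 13 = -0.3
x=4: ŷ = 7 + 3·4 = 19; e = 18.8 − 19 = -0.2
x=6: ŷ = 7 + 3·6 = 25; e = 26.3 − 25 = 1.3
x=8: ŷ = 7 + 3·8 = 31; e = 30.2 − 31 = -0.8
Largest |e| is 1.3 at x = 6, residual 1.3.

x = 6, e = 1.3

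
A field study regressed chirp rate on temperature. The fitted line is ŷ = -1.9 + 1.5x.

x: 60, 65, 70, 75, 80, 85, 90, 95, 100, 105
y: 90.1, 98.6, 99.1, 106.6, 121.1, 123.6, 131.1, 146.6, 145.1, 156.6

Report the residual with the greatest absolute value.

e = 6

x=60: ŷ = -1.9 + 1.5·60 = 88.1; e = 90.1 − 88.1 = 2
x=65: ŷ = -1.9 + 1.5·65 = 95.6; e = 98.6 − 95.6 = 3
x=70: ŷ = -1.9 + 1.5·70 = 103.1; e = 99.1 − 103.1 = -4
x=75: ŷ = -1.9 + 1.5·75 = 110.6; e = 106.6 − 110.6 = -4
x=80: ŷ = -1.9 + 1.5·80 = 118.1; e = 121.1 − 118.1 = 3
x=85: ŷ = -1.9 + 1.5·85 = 125.6; e = 123.6 − 125.6 = -2
x=90: ŷ = -1.9 + 1.5·90 = 133.1; e = 131.1 − 133.1 = -2
x=95: ŷ = -1.9 + 1.5·95 = 140.6; e = 146.6 − 140.6 = 6
x=100: ŷ = -1.9 + 1.5·100 = 148.1; e = 145.1 − 148.1 = -3
x=105: ŷ = -1.9 + 1.5·105 = 155.6; e = 156.6 − 155.6 = 1
Largest |e| is 6 at x = 95, residual 6.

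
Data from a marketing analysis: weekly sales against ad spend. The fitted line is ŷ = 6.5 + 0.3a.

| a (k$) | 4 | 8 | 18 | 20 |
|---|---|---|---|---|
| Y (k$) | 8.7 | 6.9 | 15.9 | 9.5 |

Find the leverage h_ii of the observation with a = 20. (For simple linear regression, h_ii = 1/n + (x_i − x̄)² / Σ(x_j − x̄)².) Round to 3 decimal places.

h = 0.564

ā = (4 + 8 + 18 + 20)/4 = 12.5
Σ(a − ā)² = 72.25 + 20.25 + 30.25 + 56.25 = 179
h = 1/4 + (7.5)²/179 = 0.25 + 0.314246 = 0.564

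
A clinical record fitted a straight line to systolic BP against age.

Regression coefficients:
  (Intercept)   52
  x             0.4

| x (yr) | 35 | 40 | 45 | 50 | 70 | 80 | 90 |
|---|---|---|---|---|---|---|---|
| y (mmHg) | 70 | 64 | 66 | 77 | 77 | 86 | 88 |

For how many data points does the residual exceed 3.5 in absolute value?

4

x=35: ŷ = 52 + 0.4·35 = 66; e = 70 − 66 = 4
x=40: ŷ = 52 + 0.4·40 = 68; e = 64 − 68 = -4
x=45: ŷ = 52 + 0.4·45 = 70; e = 66 − 70 = -4
x=50: ŷ = 52 + 0.4·50 = 72; e = 77 − 72 = 5
x=70: ŷ = 52 + 0.4·70 = 80; e = 77 − 80 = -3
x=80: ŷ = 52 + 0.4·80 = 84; e = 86 − 84 = 2
x=90: ŷ = 52 + 0.4·90 = 88; e = 88 − 88 = 0
|e| > 3.5: x=35 (|e|=4), x=40 (|e|=4), x=45 (|e|=4), x=50 (|e|=5) → 4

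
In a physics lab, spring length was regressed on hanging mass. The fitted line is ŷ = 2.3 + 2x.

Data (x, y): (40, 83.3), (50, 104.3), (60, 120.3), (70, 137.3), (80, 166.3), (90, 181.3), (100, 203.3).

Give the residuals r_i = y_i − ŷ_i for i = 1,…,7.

x=40: ŷ = 2.3 + 2·40 = 82.3; r = 83.3 − 82.3 = 1
x=50: ŷ = 2.3 + 2·50 = 102.3; r = 104.3 − 102.3 = 2
x=60: ŷ = 2.3 + 2·60 = 122.3; r = 120.3 − 122.3 = -2
x=70: ŷ = 2.3 + 2·70 = 142.3; r = 137.3 − 142.3 = -5
x=80: ŷ = 2.3 + 2·80 = 162.3; r = 166.3 − 162.3 = 4
x=90: ŷ = 2.3 + 2·90 = 182.3; r = 181.3 − 182.3 = -1
x=100: ŷ = 2.3 + 2·100 = 202.3; r = 203.3 − 202.3 = 1

1, 2, -2, -5, 4, -1, 1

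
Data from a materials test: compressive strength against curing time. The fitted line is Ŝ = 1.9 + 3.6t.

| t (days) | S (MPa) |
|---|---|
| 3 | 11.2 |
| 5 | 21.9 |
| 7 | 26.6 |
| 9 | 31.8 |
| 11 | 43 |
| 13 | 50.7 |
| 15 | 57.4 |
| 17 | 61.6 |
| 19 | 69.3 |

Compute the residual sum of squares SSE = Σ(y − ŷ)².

t=3: Ŝ = 1.9 + 3.6·3 = 12.7; e = 11.2 − 12.7 = -1.5
t=5: Ŝ = 1.9 + 3.6·5 = 19.9; e = 21.9 − 19.9 = 2
t=7: Ŝ = 1.9 + 3.6·7 = 27.1; e = 26.6 − 27.1 = -0.5
t=9: Ŝ = 1.9 + 3.6·9 = 34.3; e = 31.8 − 34.3 = -2.5
t=11: Ŝ = 1.9 + 3.6·11 = 41.5; e = 43 − 41.5 = 1.5
t=13: Ŝ = 1.9 + 3.6·13 = 48.7; e = 50.7 − 48.7 = 2
t=15: Ŝ = 1.9 + 3.6·15 = 55.9; e = 57.4 − 55.9 = 1.5
t=17: Ŝ = 1.9 + 3.6·17 = 63.1; e = 61.6 − 63.1 = -1.5
t=19: Ŝ = 1.9 + 3.6·19 = 70.3; e = 69.3 − 70.3 = -1
SSE = 2.25 + 4 + 0.25 + 6.25 + 2.25 + 4 + 2.25 + 2.25 + 1 = 24.5

SSE = 24.5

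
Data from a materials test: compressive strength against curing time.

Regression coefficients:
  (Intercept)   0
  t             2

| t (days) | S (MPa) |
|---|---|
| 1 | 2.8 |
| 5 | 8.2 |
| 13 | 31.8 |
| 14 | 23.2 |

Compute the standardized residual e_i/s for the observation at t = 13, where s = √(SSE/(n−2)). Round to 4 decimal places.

1.0540

t=1: ŷ = 2·1 = 2; e = 2.8 − 2 = 0.8
t=5: ŷ = 2·5 = 10; e = 8.2 − 10 = -1.8
t=13: ŷ = 2·13 = 26; e = 31.8 − 26 = 5.8
t=14: ŷ = 2·14 = 28; e = 23.2 − 28 = -4.8
SSE = 0.64 + 3.24 + 33.64 + 23.04 = 60.56
s = √(60.56/2) = 5.50273
e/s = 5.8 / 5.50273 = 1.0540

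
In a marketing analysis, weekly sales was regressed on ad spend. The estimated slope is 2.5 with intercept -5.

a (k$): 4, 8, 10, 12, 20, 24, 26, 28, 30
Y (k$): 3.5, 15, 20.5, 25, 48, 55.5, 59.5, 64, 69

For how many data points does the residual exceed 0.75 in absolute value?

4

a=4: ŷ = -5 + 2.5·4 = 5; r = 3.5 − 5 = -1.5
a=8: ŷ = -5 + 2.5·8 = 15; r = 15 − 15 = 0
a=10: ŷ = -5 + 2.5·10 = 20; r = 20.5 − 20 = 0.5
a=12: ŷ = -5 + 2.5·12 = 25; r = 25 − 25 = 0
a=20: ŷ = -5 + 2.5·20 = 45; r = 48 − 45 = 3
a=24: ŷ = -5 + 2.5·24 = 55; r = 55.5 − 55 = 0.5
a=26: ŷ = -5 + 2.5·26 = 60; r = 59.5 − 60 = -0.5
a=28: ŷ = -5 + 2.5·28 = 65; r = 64 − 65 = -1
a=30: ŷ = -5 + 2.5·30 = 70; r = 69 − 70 = -1
|r| > 0.75: a=4 (|r|=1.5), a=20 (|r|=3), a=28 (|r|=1), a=30 (|r|=1) → 4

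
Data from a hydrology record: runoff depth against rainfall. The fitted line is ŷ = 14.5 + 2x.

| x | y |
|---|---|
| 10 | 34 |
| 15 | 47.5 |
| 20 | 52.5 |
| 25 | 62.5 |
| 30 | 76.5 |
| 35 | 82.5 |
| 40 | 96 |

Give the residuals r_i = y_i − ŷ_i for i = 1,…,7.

-0.5, 3, -2, -2, 2, -2, 1.5

x=10: ŷ = 14.5 + 2·10 = 34.5; r = 34 − 34.5 = -0.5
x=15: ŷ = 14.5 + 2·15 = 44.5; r = 47.5 − 44.5 = 3
x=20: ŷ = 14.5 + 2·20 = 54.5; r = 52.5 − 54.5 = -2
x=25: ŷ = 14.5 + 2·25 = 64.5; r = 62.5 − 64.5 = -2
x=30: ŷ = 14.5 + 2·30 = 74.5; r = 76.5 − 74.5 = 2
x=35: ŷ = 14.5 + 2·35 = 84.5; r = 82.5 − 84.5 = -2
x=40: ŷ = 14.5 + 2·40 = 94.5; r = 96 − 94.5 = 1.5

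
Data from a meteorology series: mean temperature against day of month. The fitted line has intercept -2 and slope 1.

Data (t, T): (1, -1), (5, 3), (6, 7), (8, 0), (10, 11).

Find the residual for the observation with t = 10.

e = 3

ŷ = -2 + 10 = 8
e = 11 − 8 = 3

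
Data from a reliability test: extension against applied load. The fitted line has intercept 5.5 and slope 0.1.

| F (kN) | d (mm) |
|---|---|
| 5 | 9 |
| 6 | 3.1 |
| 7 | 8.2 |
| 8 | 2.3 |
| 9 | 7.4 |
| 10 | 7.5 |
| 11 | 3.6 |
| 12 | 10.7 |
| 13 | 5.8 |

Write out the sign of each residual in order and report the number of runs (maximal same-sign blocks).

F=5: d̂ = 5.5 + 0.1·5 = 6; e = 9 − 6 = 3
F=6: d̂ = 5.5 + 0.1·6 = 6.1; e = 3.1 − 6.1 = -3
F=7: d̂ = 5.5 + 0.1·7 = 6.2; e = 8.2 − 6.2 = 2
F=8: d̂ = 5.5 + 0.1·8 = 6.3; e = 2.3 − 6.3 = -4
F=9: d̂ = 5.5 + 0.1·9 = 6.4; e = 7.4 − 6.4 = 1
F=10: d̂ = 5.5 + 0.1·10 = 6.5; e = 7.5 − 6.5 = 1
F=11: d̂ = 5.5 + 0.1·11 = 6.6; e = 3.6 − 6.6 = -3
F=12: d̂ = 5.5 + 0.1·12 = 6.7; e = 10.7 − 6.7 = 4
F=13: d̂ = 5.5 + 0.1·13 = 6.8; e = 5.8 − 6.8 = -1
Signs: + − + − + + − + −
Runs: +×1, −×1, +×1, −×1, +×2, −×1, +×1, −×1 → 8

8 runs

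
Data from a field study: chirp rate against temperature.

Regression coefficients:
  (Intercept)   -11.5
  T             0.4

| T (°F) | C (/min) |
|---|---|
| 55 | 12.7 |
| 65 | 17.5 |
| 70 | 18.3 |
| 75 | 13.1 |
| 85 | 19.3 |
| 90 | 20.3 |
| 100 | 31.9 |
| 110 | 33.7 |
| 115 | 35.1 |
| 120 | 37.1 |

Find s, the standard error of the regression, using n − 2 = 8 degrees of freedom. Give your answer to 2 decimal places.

T=55: Ĉ = -11.5 + 0.4·55 = 10.5; r = 12.7 − 10.5 = 2.2
T=65: Ĉ = -11.5 + 0.4·65 = 14.5; r = 17.5 − 14.5 = 3
T=70: Ĉ = -11.5 + 0.4·70 = 16.5; r = 18.3 − 16.5 = 1.8
T=75: Ĉ = -11.5 + 0.4·75 = 18.5; r = 13.1 − 18.5 = -5.4
T=85: Ĉ = -11.5 + 0.4·85 = 22.5; r = 19.3 − 22.5 = -3.2
T=90: Ĉ = -11.5 + 0.4·90 = 24.5; r = 20.3 − 24.5 = -4.2
T=100: Ĉ = -11.5 + 0.4·100 = 28.5; r = 31.9 − 28.5 = 3.4
T=110: Ĉ = -11.5 + 0.4·110 = 32.5; r = 33.7 − 32.5 = 1.2
T=115: Ĉ = -11.5 + 0.4·115 = 34.5; r = 35.1 − 34.5 = 0.6
T=120: Ĉ = -11.5 + 0.4·120 = 36.5; r = 37.1 − 36.5 = 0.6
SSE = 4.84 + 9 + 3.24 + 29.16 + 10.24 + 17.64 + 11.56 + 1.44 + 0.36 + 0.36 = 87.84
s = √(87.84/8) = √10.98 ≈ 3.31

s = 3.31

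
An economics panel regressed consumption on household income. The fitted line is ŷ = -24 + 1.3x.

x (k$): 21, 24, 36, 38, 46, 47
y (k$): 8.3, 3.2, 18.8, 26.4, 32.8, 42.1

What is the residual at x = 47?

ŷ = -24 + 1.3·47 = 37.1
e = 42.1 − 37.1 = 5

e = 5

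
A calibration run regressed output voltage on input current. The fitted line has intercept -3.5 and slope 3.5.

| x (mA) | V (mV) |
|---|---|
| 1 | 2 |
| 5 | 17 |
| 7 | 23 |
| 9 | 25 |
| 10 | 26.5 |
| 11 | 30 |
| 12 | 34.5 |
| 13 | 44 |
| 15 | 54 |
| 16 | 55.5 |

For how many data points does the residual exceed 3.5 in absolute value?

x=1: V̂ = -3.5 + 3.5·1 = 0; r = 2 − 0 = 2
x=5: V̂ = -3.5 + 3.5·5 = 14; r = 17 − 14 = 3
x=7: V̂ = -3.5 + 3.5·7 = 21; r = 23 − 21 = 2
x=9: V̂ = -3.5 + 3.5·9 = 28; r = 25 − 28 = -3
x=10: V̂ = -3.5 + 3.5·10 = 31.5; r = 26.5 − 31.5 = -5
x=11: V̂ = -3.5 + 3.5·11 = 35; r = 30 − 35 = -5
x=12: V̂ = -3.5 + 3.5·12 = 38.5; r = 34.5 − 38.5 = -4
x=13: V̂ = -3.5 + 3.5·13 = 42; r = 44 − 42 = 2
x=15: V̂ = -3.5 + 3.5·15 = 49; r = 54 − 49 = 5
x=16: V̂ = -3.5 + 3.5·16 = 52.5; r = 55.5 − 52.5 = 3
|r| > 3.5: x=10 (|r|=5), x=11 (|r|=5), x=12 (|r|=4), x=15 (|r|=5) → 4

4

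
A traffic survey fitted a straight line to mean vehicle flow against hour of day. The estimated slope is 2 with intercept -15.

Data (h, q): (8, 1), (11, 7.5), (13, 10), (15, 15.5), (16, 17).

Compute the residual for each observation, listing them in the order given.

0, 0.5, -1, 0.5, 0

h=8: ŷ = -15 + 2·8 = 1; r = 1 − 1 = 0
h=11: ŷ = -15 + 2·11 = 7; r = 7.5 − 7 = 0.5
h=13: ŷ = -15 + 2·13 = 11; r = 10 − 11 = -1
h=15: ŷ = -15 + 2·15 = 15; r = 15.5 − 15 = 0.5
h=16: ŷ = -15 + 2·16 = 17; r = 17 − 17 = 0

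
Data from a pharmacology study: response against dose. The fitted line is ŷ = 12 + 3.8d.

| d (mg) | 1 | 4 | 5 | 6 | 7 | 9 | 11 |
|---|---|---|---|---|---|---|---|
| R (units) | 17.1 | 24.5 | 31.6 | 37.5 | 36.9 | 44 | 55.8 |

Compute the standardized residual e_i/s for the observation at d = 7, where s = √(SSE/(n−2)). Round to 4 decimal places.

d=1: ŷ = 12 + 3.8·1 = 15.8; e = 17.1 − 15.8 = 1.3
d=4: ŷ = 12 + 3.8·4 = 27.2; e = 24.5 − 27.2 = -2.7
d=5: ŷ = 12 + 3.8·5 = 31; e = 31.6 − 31 = 0.6
d=6: ŷ = 12 + 3.8·6 = 34.8; e = 37.5 − 34.8 = 2.7
d=7: ŷ = 12 + 3.8·7 = 38.6; e = 36.9 − 38.6 = -1.7
d=9: ŷ = 12 + 3.8·9 = 46.2; e = 44 − 46.2 = -2.2
d=11: ŷ = 12 + 3.8·11 = 53.8; e = 55.8 − 53.8 = 2
SSE = 1.69 + 7.29 + 0.36 + 7.29 + 2.89 + 4.84 + 4 = 28.36
s = √(28.36/5) = 2.3816
e/s = -1.7 / 2.3816 = -0.7138

-0.7138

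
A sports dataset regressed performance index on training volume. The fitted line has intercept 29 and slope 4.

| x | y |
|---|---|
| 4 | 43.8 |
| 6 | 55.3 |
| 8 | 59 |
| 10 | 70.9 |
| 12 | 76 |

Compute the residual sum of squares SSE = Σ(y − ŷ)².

SSE = 15.34

x=4: ŷ = 29 + 4·4 = 45; e = 43.8 − 45 = -1.2
x=6: ŷ = 29 + 4·6 = 53; e = 55.3 − 53 = 2.3
x=8: ŷ = 29 + 4·8 = 61; e = 59 − 61 = -2
x=10: ŷ = 29 + 4·10 = 69; e = 70.9 − 69 = 1.9
x=12: ŷ = 29 + 4·12 = 77; e = 76 − 77 = -1
SSE = 1.44 + 5.29 + 4 + 3.61 + 1 = 15.34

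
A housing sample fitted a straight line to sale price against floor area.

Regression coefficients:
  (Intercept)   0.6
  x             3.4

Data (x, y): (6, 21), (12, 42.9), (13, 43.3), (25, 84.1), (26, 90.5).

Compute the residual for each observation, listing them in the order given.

0, 1.5, -1.5, -1.5, 1.5

x=6: ŷ = 0.6 + 3.4·6 = 21; r = 21 − 21 = 0
x=12: ŷ = 0.6 + 3.4·12 = 41.4; r = 42.9 − 41.4 = 1.5
x=13: ŷ = 0.6 + 3.4·13 = 44.8; r = 43.3 − 44.8 = -1.5
x=25: ŷ = 0.6 + 3.4·25 = 85.6; r = 84.1 − 85.6 = -1.5
x=26: ŷ = 0.6 + 3.4·26 = 89; r = 90.5 − 89 = 1.5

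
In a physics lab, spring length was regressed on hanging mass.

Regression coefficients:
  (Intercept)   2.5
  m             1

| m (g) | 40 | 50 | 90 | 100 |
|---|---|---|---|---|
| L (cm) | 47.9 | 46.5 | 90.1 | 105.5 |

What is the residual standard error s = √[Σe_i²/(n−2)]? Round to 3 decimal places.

m=40: L̂ = 2.5 + 40 = 42.5; e = 47.9 − 42.5 = 5.4
m=50: L̂ = 2.5 + 50 = 52.5; e = 46.5 − 52.5 = -6
m=90: L̂ = 2.5 + 90 = 92.5; e = 90.1 − 92.5 = -2.4
m=100: L̂ = 2.5 + 100 = 102.5; e = 105.5 − 102.5 = 3
SSE = 29.16 + 36 + 5.76 + 9 = 79.92
s = √(79.92/2) = √39.96 ≈ 6.321

s = 6.321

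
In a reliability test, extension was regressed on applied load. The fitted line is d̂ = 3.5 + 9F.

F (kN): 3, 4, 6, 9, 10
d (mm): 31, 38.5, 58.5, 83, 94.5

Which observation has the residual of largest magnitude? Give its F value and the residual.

F = 9, e = -1.5

F=3: d̂ = 3.5 + 9·3 = 30.5; e = 31 − 30.5 = 0.5
F=4: d̂ = 3.5 + 9·4 = 39.5; e = 38.5 − 39.5 = -1
F=6: d̂ = 3.5 + 9·6 = 57.5; e = 58.5 − 57.5 = 1
F=9: d̂ = 3.5 + 9·9 = 84.5; e = 83 − 84.5 = -1.5
F=10: d̂ = 3.5 + 9·10 = 93.5; e = 94.5 − 93.5 = 1
Largest |e| is 1.5 at F = 9, residual -1.5.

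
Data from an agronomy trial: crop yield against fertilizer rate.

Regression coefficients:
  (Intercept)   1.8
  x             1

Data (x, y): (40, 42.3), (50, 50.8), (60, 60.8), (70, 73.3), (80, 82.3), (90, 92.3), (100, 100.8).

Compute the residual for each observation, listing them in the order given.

0.5, -1, -1, 1.5, 0.5, 0.5, -1

x=40: ŷ = 1.8 + 40 = 41.8; e = 42.3 − 41.8 = 0.5
x=50: ŷ = 1.8 + 50 = 51.8; e = 50.8 − 51.8 = -1
x=60: ŷ = 1.8 + 60 = 61.8; e = 60.8 − 61.8 = -1
x=70: ŷ = 1.8 + 70 = 71.8; e = 73.3 − 71.8 = 1.5
x=80: ŷ = 1.8 + 80 = 81.8; e = 82.3 − 81.8 = 0.5
x=90: ŷ = 1.8 + 90 = 91.8; e = 92.3 − 91.8 = 0.5
x=100: ŷ = 1.8 + 100 = 101.8; e = 100.8 − 101.8 = -1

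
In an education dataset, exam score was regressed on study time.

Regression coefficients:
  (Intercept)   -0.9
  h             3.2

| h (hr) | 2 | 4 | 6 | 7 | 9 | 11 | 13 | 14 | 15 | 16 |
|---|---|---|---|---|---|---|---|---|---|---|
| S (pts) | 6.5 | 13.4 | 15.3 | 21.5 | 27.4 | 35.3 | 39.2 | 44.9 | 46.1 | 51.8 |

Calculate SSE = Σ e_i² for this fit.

SSE = 20

h=2: ŷ = -0.9 + 3.2·2 = 5.5; e = 6.5 − 5.5 = 1
h=4: ŷ = -0.9 + 3.2·4 = 11.9; e = 13.4 − 11.9 = 1.5
h=6: ŷ = -0.9 + 3.2·6 = 18.3; e = 15.3 − 18.3 = -3
h=7: ŷ = -0.9 + 3.2·7 = 21.5; e = 21.5 − 21.5 = 0
h=9: ŷ = -0.9 + 3.2·9 = 27.9; e = 27.4 − 27.9 = -0.5
h=11: ŷ = -0.9 + 3.2·11 = 34.3; e = 35.3 − 34.3 = 1
h=13: ŷ = -0.9 + 3.2·13 = 40.7; e = 39.2 − 40.7 = -1.5
h=14: ŷ = -0.9 + 3.2·14 = 43.9; e = 44.9 − 43.9 = 1
h=15: ŷ = -0.9 + 3.2·15 = 47.1; e = 46.1 − 47.1 = -1
h=16: ŷ = -0.9 + 3.2·16 = 50.3; e = 51.8 − 50.3 = 1.5
SSE = 1 + 2.25 + 9 + 0 + 0.25 + 1 + 2.25 + 1 + 1 + 2.25 = 20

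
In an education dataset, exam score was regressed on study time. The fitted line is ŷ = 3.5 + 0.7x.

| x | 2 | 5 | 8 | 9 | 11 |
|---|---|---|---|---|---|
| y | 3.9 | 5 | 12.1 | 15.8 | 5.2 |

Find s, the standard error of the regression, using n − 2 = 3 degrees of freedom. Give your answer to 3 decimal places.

s = 5.354

x=2: ŷ = 3.5 + 0.7·2 = 4.9; r = 3.9 − 4.9 = -1
x=5: ŷ = 3.5 + 0.7·5 = 7; r = 5 − 7 = -2
x=8: ŷ = 3.5 + 0.7·8 = 9.1; r = 12.1 − 9.1 = 3
x=9: ŷ = 3.5 + 0.7·9 = 9.8; r = 15.8 − 9.8 = 6
x=11: ŷ = 3.5 + 0.7·11 = 11.2; r = 5.2 − 11.2 = -6
SSE = 1 + 4 + 9 + 36 + 36 = 86
s = √(86/3) = √28.6667 ≈ 5.354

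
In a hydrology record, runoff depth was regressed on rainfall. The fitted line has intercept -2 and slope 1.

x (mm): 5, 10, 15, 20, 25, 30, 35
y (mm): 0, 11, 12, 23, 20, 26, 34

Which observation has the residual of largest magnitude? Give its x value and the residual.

x=5: ŷ = -2 + 5 = 3; e = 0 − 3 = -3
x=10: ŷ = -2 + 10 = 8; e = 11 − 8 = 3
x=15: ŷ = -2 + 15 = 13; e = 12 − 13 = -1
x=20: ŷ = -2 + 20 = 18; e = 23 − 18 = 5
x=25: ŷ = -2 + 25 = 23; e = 20 − 23 = -3
x=30: ŷ = -2 + 30 = 28; e = 26 − 28 = -2
x=35: ŷ = -2 + 35 = 33; e = 34 − 33 = 1
Largest |e| is 5 at x = 20, residual 5.

x = 20, e = 5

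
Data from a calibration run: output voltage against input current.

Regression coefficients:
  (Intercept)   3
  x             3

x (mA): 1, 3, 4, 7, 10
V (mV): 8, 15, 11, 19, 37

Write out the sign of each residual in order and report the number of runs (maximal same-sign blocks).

x=1: ŷ = 3 + 3·1 = 6; e = 8 − 6 = 2
x=3: ŷ = 3 + 3·3 = 12; e = 15 − 12 = 3
x=4: ŷ = 3 + 3·4 = 15; e = 11 − 15 = -4
x=7: ŷ = 3 + 3·7 = 24; e = 19 − 24 = -5
x=10: ŷ = 3 + 3·10 = 33; e = 37 − 33 = 4
Signs: + + − − +
Runs: +×2, −×2, +×1 → 3

3 runs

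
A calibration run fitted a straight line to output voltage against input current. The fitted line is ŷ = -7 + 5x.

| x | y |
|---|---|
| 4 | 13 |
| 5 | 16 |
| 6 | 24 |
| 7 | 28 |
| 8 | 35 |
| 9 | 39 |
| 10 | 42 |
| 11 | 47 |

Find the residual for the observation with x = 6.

ŷ = -7 + 5·6 = 23
r = 24 − 23 = 1

r = 1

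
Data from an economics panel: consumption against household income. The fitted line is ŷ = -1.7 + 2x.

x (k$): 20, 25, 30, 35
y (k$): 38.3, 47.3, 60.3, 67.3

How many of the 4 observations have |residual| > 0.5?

x=20: ŷ = -1.7 + 2·20 = 38.3; r = 38.3 − 38.3 = 0
x=25: ŷ = -1.7 + 2·25 = 48.3; r = 47.3 − 48.3 = -1
x=30: ŷ = -1.7 + 2·30 = 58.3; r = 60.3 − 58.3 = 2
x=35: ŷ = -1.7 + 2·35 = 68.3; r = 67.3 − 68.3 = -1
|r| > 0.5: x=25 (|r|=1), x=30 (|r|=2), x=35 (|r|=1) → 3

3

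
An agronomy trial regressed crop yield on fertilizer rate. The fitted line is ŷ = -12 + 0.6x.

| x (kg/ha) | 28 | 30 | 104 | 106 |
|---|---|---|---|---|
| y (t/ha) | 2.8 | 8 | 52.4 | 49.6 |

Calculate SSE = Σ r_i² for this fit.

x=28: ŷ = -12 + 0.6·28 = 4.8; r = 2.8 − 4.8 = -2
x=30: ŷ = -12 + 0.6·30 = 6; r = 8 − 6 = 2
x=104: ŷ = -12 + 0.6·104 = 50.4; r = 52.4 − 50.4 = 2
x=106: ŷ = -12 + 0.6·106 = 51.6; r = 49.6 − 51.6 = -2
SSE = 4 + 4 + 4 + 4 = 16

SSE = 16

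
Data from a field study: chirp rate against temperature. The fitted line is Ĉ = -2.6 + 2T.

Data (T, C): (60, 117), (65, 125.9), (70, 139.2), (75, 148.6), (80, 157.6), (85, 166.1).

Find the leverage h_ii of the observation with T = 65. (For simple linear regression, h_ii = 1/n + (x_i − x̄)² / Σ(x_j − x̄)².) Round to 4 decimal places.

h = 0.2952

T̄ = (60 + 65 + 70 + 75 + 80 + 85)/6 = 72.5
Σ(T − T̄)² = 156.25 + 56.25 + 6.25 + 6.25 + 56.25 + 156.25 = 437.5
h = 1/6 + (-7.5)²/437.5 = 0.166667 + 0.128571 = 0.2952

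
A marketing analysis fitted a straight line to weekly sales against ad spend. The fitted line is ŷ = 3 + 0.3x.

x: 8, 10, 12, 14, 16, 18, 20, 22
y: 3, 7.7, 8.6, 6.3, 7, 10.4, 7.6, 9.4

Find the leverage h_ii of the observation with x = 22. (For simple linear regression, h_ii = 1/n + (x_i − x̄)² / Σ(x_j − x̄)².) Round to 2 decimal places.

h = 0.42

x̄ = (8 + 10 + 12 + 14 + 16 + 18 + 20 + 22)/8 = 15
Σ(x − x̄)² = 49 + 25 + 9 + 1 + 1 + 9 + 25 + 49 = 168
h = 1/8 + (7)²/168 = 0.125 + 0.291667 = 0.42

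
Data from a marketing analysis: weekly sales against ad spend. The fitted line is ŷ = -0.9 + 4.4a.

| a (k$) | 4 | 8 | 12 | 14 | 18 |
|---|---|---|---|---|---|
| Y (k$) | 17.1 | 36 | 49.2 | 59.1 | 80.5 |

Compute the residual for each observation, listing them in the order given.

a=4: ŷ = -0.9 + 4.4·4 = 16.7; e = 17.1 − 16.7 = 0.4
a=8: ŷ = -0.9 + 4.4·8 = 34.3; e = 36 − 34.3 = 1.7
a=12: ŷ = -0.9 + 4.4·12 = 51.9; e = 49.2 − 51.9 = -2.7
a=14: ŷ = -0.9 + 4.4·14 = 60.7; e = 59.1 − 60.7 = -1.6
a=18: ŷ = -0.9 + 4.4·18 = 78.3; e = 80.5 − 78.3 = 2.2

0.4, 1.7, -2.7, -1.6, 2.2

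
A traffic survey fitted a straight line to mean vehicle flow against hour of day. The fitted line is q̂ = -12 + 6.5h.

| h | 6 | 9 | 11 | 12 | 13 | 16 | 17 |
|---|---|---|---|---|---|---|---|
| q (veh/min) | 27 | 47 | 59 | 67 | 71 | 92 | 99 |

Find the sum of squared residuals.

h=6: q̂ = -12 + 6.5·6 = 27; r = 27 − 27 = 0
h=9: q̂ = -12 + 6.5·9 = 46.5; r = 47 − 46.5 = 0.5
h=11: q̂ = -12 + 6.5·11 = 59.5; r = 59 − 59.5 = -0.5
h=12: q̂ = -12 + 6.5·12 = 66; r = 67 − 66 = 1
h=13: q̂ = -12 + 6.5·13 = 72.5; r = 71 − 72.5 = -1.5
h=16: q̂ = -12 + 6.5·16 = 92; r = 92 − 92 = 0
h=17: q̂ = -12 + 6.5·17 = 98.5; r = 99 − 98.5 = 0.5
SSE = 0 + 0.25 + 0.25 + 1 + 2.25 + 0 + 0.25 = 4

SSE = 4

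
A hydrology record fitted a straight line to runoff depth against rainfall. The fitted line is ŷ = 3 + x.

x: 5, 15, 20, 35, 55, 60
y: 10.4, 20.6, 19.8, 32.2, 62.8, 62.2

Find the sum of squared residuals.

x=5: ŷ = 3 + 5 = 8; e = 10.4 − 8 = 2.4
x=15: ŷ = 3 + 15 = 18; e = 20.6 − 18 = 2.6
x=20: ŷ = 3 + 20 = 23; e = 19.8 − 23 = -3.2
x=35: ŷ = 3 + 35 = 38; e = 32.2 − 38 = -5.8
x=55: ŷ = 3 + 55 = 58; e = 62.8 − 58 = 4.8
x=60: ŷ = 3 + 60 = 63; e = 62.2 − 63 = -0.8
SSE = 5.76 + 6.76 + 10.24 + 33.64 + 23.04 + 0.64 = 80.08

SSE = 80.08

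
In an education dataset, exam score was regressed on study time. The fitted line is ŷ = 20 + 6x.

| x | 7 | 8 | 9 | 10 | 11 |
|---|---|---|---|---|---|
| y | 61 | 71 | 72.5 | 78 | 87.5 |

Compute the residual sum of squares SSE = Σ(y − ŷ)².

x=7: ŷ = 20 + 6·7 = 62; r = 61 − 62 = -1
x=8: ŷ = 20 + 6·8 = 68; r = 71 − 68 = 3
x=9: ŷ = 20 + 6·9 = 74; r = 72.5 − 74 = -1.5
x=10: ŷ = 20 + 6·10 = 80; r = 78 − 80 = -2
x=11: ŷ = 20 + 6·11 = 86; r = 87.5 − 86 = 1.5
SSE = 1 + 9 + 2.25 + 4 + 2.25 = 18.5

SSE = 18.5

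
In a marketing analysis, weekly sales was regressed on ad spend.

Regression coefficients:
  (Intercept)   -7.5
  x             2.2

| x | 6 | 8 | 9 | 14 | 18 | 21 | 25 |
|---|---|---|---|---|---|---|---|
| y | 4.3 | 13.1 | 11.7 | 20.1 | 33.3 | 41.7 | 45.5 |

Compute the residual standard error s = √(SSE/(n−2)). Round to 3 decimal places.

s = 2.683

x=6: ŷ = -7.5 + 2.2·6 = 5.7; e = 4.3 − 5.7 = -1.4
x=8: ŷ = -7.5 + 2.2·8 = 10.1; e = 13.1 − 10.1 = 3
x=9: ŷ = -7.5 + 2.2·9 = 12.3; e = 11.7 − 12.3 = -0.6
x=14: ŷ = -7.5 + 2.2·14 = 23.3; e = 20.1 − 23.3 = -3.2
x=18: ŷ = -7.5 + 2.2·18 = 32.1; e = 33.3 − 32.1 = 1.2
x=21: ŷ = -7.5 + 2.2·21 = 38.7; e = 41.7 − 38.7 = 3
x=25: ŷ = -7.5 + 2.2·25 = 47.5; e = 45.5 − 47.5 = -2
SSE = 1.96 + 9 + 0.36 + 10.24 + 1.44 + 9 + 4 = 36
s = √(36/5) = √7.2 ≈ 2.683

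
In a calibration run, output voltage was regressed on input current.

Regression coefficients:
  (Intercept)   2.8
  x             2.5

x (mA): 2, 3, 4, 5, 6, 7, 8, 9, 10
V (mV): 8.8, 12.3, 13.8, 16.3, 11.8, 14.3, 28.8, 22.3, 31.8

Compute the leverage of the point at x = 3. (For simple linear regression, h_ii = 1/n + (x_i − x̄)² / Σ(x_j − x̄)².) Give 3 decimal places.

h = 0.261

x̄ = (2 + 3 + 4 + 5 + 6 + 7 + 8 + 9 + 10)/9 = 6
Σ(x − x̄)² = 16 + 9 + 4 + 1 + 0 + 1 + 4 + 9 + 16 = 60
h = 1/9 + (-3)²/60 = 0.111111 + 0.15 = 0.261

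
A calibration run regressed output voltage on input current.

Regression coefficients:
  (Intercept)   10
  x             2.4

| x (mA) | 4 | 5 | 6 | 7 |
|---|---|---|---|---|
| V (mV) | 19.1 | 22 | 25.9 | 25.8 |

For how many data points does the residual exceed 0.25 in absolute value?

3

x=4: ŷ = 10 + 2.4·4 = 19.6; e = 19.1 − 19.6 = -0.5
x=5: ŷ = 10 + 2.4·5 = 22; e = 22 − 22 = 0
x=6: ŷ = 10 + 2.4·6 = 24.4; e = 25.9 − 24.4 = 1.5
x=7: ŷ = 10 + 2.4·7 = 26.8; e = 25.8 − 26.8 = -1
|e| > 0.25: x=4 (|e|=0.5), x=6 (|e|=1.5), x=7 (|e|=1) → 3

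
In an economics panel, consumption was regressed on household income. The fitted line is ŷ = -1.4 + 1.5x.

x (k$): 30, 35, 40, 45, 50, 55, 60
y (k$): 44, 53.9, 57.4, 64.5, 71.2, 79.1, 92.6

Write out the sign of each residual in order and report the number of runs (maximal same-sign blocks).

3 runs

x=30: ŷ = -1.4 + 1.5·30 = 43.6; e = 44 − 43.6 = 0.4
x=35: ŷ = -1.4 + 1.5·35 = 51.1; e = 53.9 − 51.1 = 2.8
x=40: ŷ = -1.4 + 1.5·40 = 58.6; e = 57.4 − 58.6 = -1.2
x=45: ŷ = -1.4 + 1.5·45 = 66.1; e = 64.5 − 66.1 = -1.6
x=50: ŷ = -1.4 + 1.5·50 = 73.6; e = 71.2 − 73.6 = -2.4
x=55: ŷ = -1.4 + 1.5·55 = 81.1; e = 79.1 − 81.1 = -2
x=60: ŷ = -1.4 + 1.5·60 = 88.6; e = 92.6 − 88.6 = 4
Signs: + + − − − − +
Runs: +×2, −×4, +×1 → 3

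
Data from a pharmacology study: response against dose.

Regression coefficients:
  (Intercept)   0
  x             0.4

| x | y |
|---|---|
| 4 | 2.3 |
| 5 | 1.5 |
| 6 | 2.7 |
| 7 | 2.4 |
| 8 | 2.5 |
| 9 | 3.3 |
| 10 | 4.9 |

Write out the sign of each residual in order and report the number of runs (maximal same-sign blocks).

x=4: ŷ = 0.4·4 = 1.6; e = 2.3 − 1.6 = 0.7
x=5: ŷ = 0.4·5 = 2; e = 1.5 − 2 = -0.5
x=6: ŷ = 0.4·6 = 2.4; e = 2.7 − 2.4 = 0.3
x=7: ŷ = 0.4·7 = 2.8; e = 2.4 − 2.8 = -0.4
x=8: ŷ = 0.4·8 = 3.2; e = 2.5 − 3.2 = -0.7
x=9: ŷ = 0.4·9 = 3.6; e = 3.3 − 3.6 = -0.3
x=10: ŷ = 0.4·10 = 4; e = 4.9 − 4 = 0.9
Signs: + − + − − − +
Runs: +×1, −×1, +×1, −×3, +×1 → 5

5 runs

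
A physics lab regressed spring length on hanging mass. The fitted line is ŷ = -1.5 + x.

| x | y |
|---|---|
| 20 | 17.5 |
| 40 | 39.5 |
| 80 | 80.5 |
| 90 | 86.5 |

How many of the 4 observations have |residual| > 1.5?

2

x=20: ŷ = -1.5 + 20 = 18.5; e = 17.5 − 18.5 = -1
x=40: ŷ = -1.5 + 40 = 38.5; e = 39.5 − 38.5 = 1
x=80: ŷ = -1.5 + 80 = 78.5; e = 80.5 − 78.5 = 2
x=90: ŷ = -1.5 + 90 = 88.5; e = 86.5 − 88.5 = -2
|e| > 1.5: x=80 (|e|=2), x=90 (|e|=2) → 2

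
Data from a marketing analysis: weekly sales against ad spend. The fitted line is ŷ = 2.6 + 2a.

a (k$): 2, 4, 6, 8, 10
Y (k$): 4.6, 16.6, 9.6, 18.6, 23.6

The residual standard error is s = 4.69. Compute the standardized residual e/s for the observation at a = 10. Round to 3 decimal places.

0.213

ŷ = 2.6 + 2·10 = 22.6
e = 23.6 − 22.6 = 1
e/s = 1 / 4.69 = 0.213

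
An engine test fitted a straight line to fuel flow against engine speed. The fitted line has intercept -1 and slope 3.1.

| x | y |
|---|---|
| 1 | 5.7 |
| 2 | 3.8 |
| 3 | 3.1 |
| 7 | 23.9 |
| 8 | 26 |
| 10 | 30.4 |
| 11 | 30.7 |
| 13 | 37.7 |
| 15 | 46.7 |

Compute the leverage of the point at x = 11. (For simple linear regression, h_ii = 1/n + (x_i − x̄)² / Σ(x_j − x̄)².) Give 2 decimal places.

x̄ = (1 + 2 + 3 + 7 + 8 + 10 + 11 + 13 + 15)/9 = 7.77778
Σ(x − x̄)² = 45.9383 + 33.3827 + 22.8272 + 0.604938 + 0.0493827 + 4.93827 + 10.3827 + 27.2716 + 52.1605 = 197.556
h = 1/9 + (3.22222)²/197.556 = 0.111111 + 0.0525559 = 0.16

h = 0.16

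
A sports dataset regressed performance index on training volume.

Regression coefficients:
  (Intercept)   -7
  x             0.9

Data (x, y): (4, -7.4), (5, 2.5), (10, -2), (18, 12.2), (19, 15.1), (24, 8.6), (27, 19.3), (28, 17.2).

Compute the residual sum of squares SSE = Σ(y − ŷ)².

x=4: ŷ = -7 + 0.9·4 = -3.4; r = -7.4 − (-3.4) = -4
x=5: ŷ = -7 + 0.9·5 = -2.5; r = 2.5 − (-2.5) = 5
x=10: ŷ = -7 + 0.9·10 = 2; r = -2 − 2 = -4
x=18: ŷ = -7 + 0.9·18 = 9.2; r = 12.2 − 9.2 = 3
x=19: ŷ = -7 + 0.9·19 = 10.1; r = 15.1 − 10.1 = 5
x=24: ŷ = -7 + 0.9·24 = 14.6; r = 8.6 − 14.6 = -6
x=27: ŷ = -7 + 0.9·27 = 17.3; r = 19.3 − 17.3 = 2
x=28: ŷ = -7 + 0.9·28 = 18.2; r = 17.2 − 18.2 = -1
SSE = 16 + 25 + 16 + 9 + 25 + 36 + 4 + 1 = 132

SSE = 132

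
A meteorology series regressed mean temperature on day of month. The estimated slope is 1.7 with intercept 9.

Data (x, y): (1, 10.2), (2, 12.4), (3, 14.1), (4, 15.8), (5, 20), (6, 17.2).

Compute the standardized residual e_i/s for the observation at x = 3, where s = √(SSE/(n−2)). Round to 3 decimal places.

x=1: ŷ = 9 + 1.7·1 = 10.7; e = 10.2 − 10.7 = -0.5
x=2: ŷ = 9 + 1.7·2 = 12.4; e = 12.4 − 12.4 = 0
x=3: ŷ = 9 + 1.7·3 = 14.1; e = 14.1 − 14.1 = 0
x=4: ŷ = 9 + 1.7·4 = 15.8; e = 15.8 − 15.8 = 0
x=5: ŷ = 9 + 1.7·5 = 17.5; e = 20 − 17.5 = 2.5
x=6: ŷ = 9 + 1.7·6 = 19.2; e = 17.2 − 19.2 = -2
SSE = 0.25 + 0 + 0 + 0 + 6.25 + 4 = 10.5
s = √(10.5/4) = 1.62019
e/s = 0 / 1.62019 = 0.000

0.000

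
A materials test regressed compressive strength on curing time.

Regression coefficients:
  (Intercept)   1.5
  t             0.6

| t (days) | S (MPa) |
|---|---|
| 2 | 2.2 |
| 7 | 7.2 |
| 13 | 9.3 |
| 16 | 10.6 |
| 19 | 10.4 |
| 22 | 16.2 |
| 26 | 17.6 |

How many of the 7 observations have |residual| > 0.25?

t=2: ŷ = 1.5 + 0.6·2 = 2.7; r = 2.2 − 2.7 = -0.5
t=7: ŷ = 1.5 + 0.6·7 = 5.7; r = 7.2 − 5.7 = 1.5
t=13: ŷ = 1.5 + 0.6·13 = 9.3; r = 9.3 − 9.3 = 0
t=16: ŷ = 1.5 + 0.6·16 = 11.1; r = 10.6 − 11.1 = -0.5
t=19: ŷ = 1.5 + 0.6·19 = 12.9; r = 10.4 − 12.9 = -2.5
t=22: ŷ = 1.5 + 0.6·22 = 14.7; r = 16.2 − 14.7 = 1.5
t=26: ŷ = 1.5 + 0.6·26 = 17.1; r = 17.6 − 17.1 = 0.5
|r| > 0.25: t=2 (|r|=0.5), t=7 (|r|=1.5), t=16 (|r|=0.5), t=19 (|r|=2.5), t=22 (|r|=1.5), t=26 (|r|=0.5) → 6

6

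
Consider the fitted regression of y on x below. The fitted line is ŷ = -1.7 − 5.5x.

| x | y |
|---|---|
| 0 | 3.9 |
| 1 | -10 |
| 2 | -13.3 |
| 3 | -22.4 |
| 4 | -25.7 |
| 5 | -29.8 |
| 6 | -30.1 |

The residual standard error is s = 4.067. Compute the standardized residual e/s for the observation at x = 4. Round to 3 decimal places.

ŷ = -1.7 − 5.5·4 = -23.7
e = -25.7 − (-23.7) = -2
e/s = -2 / 4.067 = -0.492

-0.492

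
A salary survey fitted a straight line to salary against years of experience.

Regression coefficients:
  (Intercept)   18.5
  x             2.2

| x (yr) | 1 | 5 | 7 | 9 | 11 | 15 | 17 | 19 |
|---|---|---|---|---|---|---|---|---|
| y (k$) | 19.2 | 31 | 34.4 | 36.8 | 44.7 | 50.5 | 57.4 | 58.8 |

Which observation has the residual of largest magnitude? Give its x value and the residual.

x = 11, r = 2

x=1: ŷ = 18.5 + 2.2·1 = 20.7; r = 19.2 − 20.7 = -1.5
x=5: ŷ = 18.5 + 2.2·5 = 29.5; r = 31 − 29.5 = 1.5
x=7: ŷ = 18.5 + 2.2·7 = 33.9; r = 34.4 − 33.9 = 0.5
x=9: ŷ = 18.5 + 2.2·9 = 38.3; r = 36.8 − 38.3 = -1.5
x=11: ŷ = 18.5 + 2.2·11 = 42.7; r = 44.7 − 42.7 = 2
x=15: ŷ = 18.5 + 2.2·15 = 51.5; r = 50.5 − 51.5 = -1
x=17: ŷ = 18.5 + 2.2·17 = 55.9; r = 57.4 − 55.9 = 1.5
x=19: ŷ = 18.5 + 2.2·19 = 60.3; r = 58.8 − 60.3 = -1.5
Largest |r| is 2 at x = 11, residual 2.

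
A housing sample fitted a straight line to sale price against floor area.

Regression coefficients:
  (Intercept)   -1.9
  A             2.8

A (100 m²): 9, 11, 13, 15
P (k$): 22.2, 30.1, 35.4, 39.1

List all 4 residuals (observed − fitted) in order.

-1.1, 1.2, 0.9, -1

A=9: P̂ = -1.9 + 2.8·9 = 23.3; r = 22.2 − 23.3 = -1.1
A=11: P̂ = -1.9 + 2.8·11 = 28.9; r = 30.1 − 28.9 = 1.2
A=13: P̂ = -1.9 + 2.8·13 = 34.5; r = 35.4 − 34.5 = 0.9
A=15: P̂ = -1.9 + 2.8·15 = 40.1; r = 39.1 − 40.1 = -1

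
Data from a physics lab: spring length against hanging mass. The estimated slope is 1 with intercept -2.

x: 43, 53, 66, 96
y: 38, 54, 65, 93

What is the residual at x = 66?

ŷ = -2 + 66 = 64
r = 65 − 64 = 1

r = 1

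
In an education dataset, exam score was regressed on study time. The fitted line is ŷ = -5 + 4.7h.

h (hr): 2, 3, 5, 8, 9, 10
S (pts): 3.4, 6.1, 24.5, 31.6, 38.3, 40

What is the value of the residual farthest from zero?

r = 6

h=2: ŷ = -5 + 4.7·2 = 4.4; r = 3.4 − 4.4 = -1
h=3: ŷ = -5 + 4.7·3 = 9.1; r = 6.1 − 9.1 = -3
h=5: ŷ = -5 + 4.7·5 = 18.5; r = 24.5 − 18.5 = 6
h=8: ŷ = -5 + 4.7·8 = 32.6; r = 31.6 − 32.6 = -1
h=9: ŷ = -5 + 4.7·9 = 37.3; r = 38.3 − 37.3 = 1
h=10: ŷ = -5 + 4.7·10 = 42; r = 40 − 42 = -2
Largest |r| is 6 at h = 5, residual 6.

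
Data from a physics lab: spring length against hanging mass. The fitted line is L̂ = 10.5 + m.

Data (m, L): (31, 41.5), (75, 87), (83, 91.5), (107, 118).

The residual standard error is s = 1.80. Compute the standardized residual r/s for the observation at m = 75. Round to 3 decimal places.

0.833

L̂ = 10.5 + 75 = 85.5
r = 87 − 85.5 = 1.5
r/s = 1.5 / 1.80 = 0.833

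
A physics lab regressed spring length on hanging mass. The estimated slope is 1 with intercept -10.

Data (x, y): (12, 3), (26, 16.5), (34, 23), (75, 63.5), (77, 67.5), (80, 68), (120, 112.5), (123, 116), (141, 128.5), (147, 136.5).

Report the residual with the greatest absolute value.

x=12: ŷ = -10 + 12 = 2; r = 3 − 2 = 1
x=26: ŷ = -10 + 26 = 16; r = 16.5 − 16 = 0.5
x=34: ŷ = -10 + 34 = 24; r = 23 − 24 = -1
x=75: ŷ = -10 + 75 = 65; r = 63.5 − 65 = -1.5
x=77: ŷ = -10 + 77 = 67; r = 67.5 − 67 = 0.5
x=80: ŷ = -10 + 80 = 70; r = 68 − 70 = -2
x=120: ŷ = -10 + 120 = 110; r = 112.5 − 110 = 2.5
x=123: ŷ = -10 + 123 = 113; r = 116 − 113 = 3
x=141: ŷ = -10 + 141 = 131; r = 128.5 − 131 = -2.5
x=147: ŷ = -10 + 147 = 137; r = 136.5 − 137 = -0.5
Largest |r| is 3 at x = 123, residual 3.

r = 3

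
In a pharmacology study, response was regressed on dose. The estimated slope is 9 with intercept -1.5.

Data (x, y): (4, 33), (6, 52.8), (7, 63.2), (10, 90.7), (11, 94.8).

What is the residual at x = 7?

r = 1.7

ŷ = -1.5 + 9·7 = 61.5
r = 63.2 − 61.5 = 1.7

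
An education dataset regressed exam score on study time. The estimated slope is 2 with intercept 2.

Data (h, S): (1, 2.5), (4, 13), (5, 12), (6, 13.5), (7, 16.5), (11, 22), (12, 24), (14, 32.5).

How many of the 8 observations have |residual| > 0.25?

h=1: ŷ = 2 + 2·1 = 4; r = 2.5 − 4 = -1.5
h=4: ŷ = 2 + 2·4 = 10; r = 13 − 10 = 3
h=5: ŷ = 2 + 2·5 = 12; r = 12 − 12 = 0
h=6: ŷ = 2 + 2·6 = 14; r = 13.5 − 14 = -0.5
h=7: ŷ = 2 + 2·7 = 16; r = 16.5 − 16 = 0.5
h=11: ŷ = 2 + 2·11 = 24; r = 22 − 24 = -2
h=12: ŷ = 2 + 2·12 = 26; r = 24 − 26 = -2
h=14: ŷ = 2 + 2·14 = 30; r = 32.5 − 30 = 2.5
|r| > 0.25: h=1 (|r|=1.5), h=4 (|r|=3), h=6 (|r|=0.5), h=7 (|r|=0.5), h=11 (|r|=2), h=12 (|r|=2), h=14 (|r|=2.5) → 7

7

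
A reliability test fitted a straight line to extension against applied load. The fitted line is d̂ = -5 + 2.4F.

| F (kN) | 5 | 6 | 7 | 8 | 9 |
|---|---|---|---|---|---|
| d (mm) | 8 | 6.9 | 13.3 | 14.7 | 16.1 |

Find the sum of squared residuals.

SSE = 10

F=5: d̂ = -5 + 2.4·5 = 7; e = 8 − 7 = 1
F=6: d̂ = -5 + 2.4·6 = 9.4; e = 6.9 − 9.4 = -2.5
F=7: d̂ = -5 + 2.4·7 = 11.8; e = 13.3 − 11.8 = 1.5
F=8: d̂ = -5 + 2.4·8 = 14.2; e = 14.7 − 14.2 = 0.5
F=9: d̂ = -5 + 2.4·9 = 16.6; e = 16.1 − 16.6 = -0.5
SSE = 1 + 6.25 + 2.25 + 0.25 + 0.25 = 10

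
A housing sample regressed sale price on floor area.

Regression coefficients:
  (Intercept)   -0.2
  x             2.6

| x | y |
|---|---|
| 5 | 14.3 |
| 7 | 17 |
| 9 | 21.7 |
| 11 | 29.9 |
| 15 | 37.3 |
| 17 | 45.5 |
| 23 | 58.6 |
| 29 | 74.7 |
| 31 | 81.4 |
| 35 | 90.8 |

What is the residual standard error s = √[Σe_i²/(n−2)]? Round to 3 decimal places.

s = 1.346

x=5: ŷ = -0.2 + 2.6·5 = 12.8; e = 14.3 − 12.8 = 1.5
x=7: ŷ = -0.2 + 2.6·7 = 18; e = 17 − 18 = -1
x=9: ŷ = -0.2 + 2.6·9 = 23.2; e = 21.7 − 23.2 = -1.5
x=11: ŷ = -0.2 + 2.6·11 = 28.4; e = 29.9 − 28.4 = 1.5
x=15: ŷ = -0.2 + 2.6·15 = 38.8; e = 37.3 − 38.8 = -1.5
x=17: ŷ = -0.2 + 2.6·17 = 44; e = 45.5 − 44 = 1.5
x=23: ŷ = -0.2 + 2.6·23 = 59.6; e = 58.6 − 59.6 = -1
x=29: ŷ = -0.2 + 2.6·29 = 75.2; e = 74.7 − 75.2 = -0.5
x=31: ŷ = -0.2 + 2.6·31 = 80.4; e = 81.4 − 80.4 = 1
x=35: ŷ = -0.2 + 2.6·35 = 90.8; e = 90.8 − 90.8 = 0
SSE = 2.25 + 1 + 2.25 + 2.25 + 2.25 + 2.25 + 1 + 0.25 + 1 + 0 = 14.5
s = √(14.5/8) = √1.8125 ≈ 1.346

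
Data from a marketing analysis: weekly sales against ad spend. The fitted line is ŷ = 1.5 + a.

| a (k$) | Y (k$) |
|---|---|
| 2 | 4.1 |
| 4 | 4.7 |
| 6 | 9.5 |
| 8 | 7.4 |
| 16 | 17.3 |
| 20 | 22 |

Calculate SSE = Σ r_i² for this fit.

SSE = 9.7

a=2: ŷ = 1.5 + 2 = 3.5; r = 4.1 − 3.5 = 0.6
a=4: ŷ = 1.5 + 4 = 5.5; r = 4.7 − 5.5 = -0.8
a=6: ŷ = 1.5 + 6 = 7.5; r = 9.5 − 7.5 = 2
a=8: ŷ = 1.5 + 8 = 9.5; r = 7.4 − 9.5 = -2.1
a=16: ŷ = 1.5 + 16 = 17.5; r = 17.3 − 17.5 = -0.2
a=20: ŷ = 1.5 + 20 = 21.5; r = 22 − 21.5 = 0.5
SSE = 0.36 + 0.64 + 4 + 4.41 + 0.04 + 0.25 = 9.7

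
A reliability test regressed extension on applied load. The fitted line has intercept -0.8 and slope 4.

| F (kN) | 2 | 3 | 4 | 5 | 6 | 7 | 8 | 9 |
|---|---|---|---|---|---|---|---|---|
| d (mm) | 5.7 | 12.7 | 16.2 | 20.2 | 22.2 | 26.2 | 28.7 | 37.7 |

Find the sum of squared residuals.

F=2: ŷ = -0.8 + 4·2 = 7.2; e = 5.7 − 7.2 = -1.5
F=3: ŷ = -0.8 + 4·3 = 11.2; e = 12.7 − 11.2 = 1.5
F=4: ŷ = -0.8 + 4·4 = 15.2; e = 16.2 − 15.2 = 1
F=5: ŷ = -0.8 + 4·5 = 19.2; e = 20.2 − 19.2 = 1
F=6: ŷ = -0.8 + 4·6 = 23.2; e = 22.2 − 23.2 = -1
F=7: ŷ = -0.8 + 4·7 = 27.2; e = 26.2 − 27.2 = -1
F=8: ŷ = -0.8 + 4·8 = 31.2; e = 28.7 − 31.2 = -2.5
F=9: ŷ = -0.8 + 4·9 = 35.2; e = 37.7 − 35.2 = 2.5
SSE = 2.25 + 2.25 + 1 + 1 + 1 + 1 + 6.25 + 6.25 = 21

SSE = 21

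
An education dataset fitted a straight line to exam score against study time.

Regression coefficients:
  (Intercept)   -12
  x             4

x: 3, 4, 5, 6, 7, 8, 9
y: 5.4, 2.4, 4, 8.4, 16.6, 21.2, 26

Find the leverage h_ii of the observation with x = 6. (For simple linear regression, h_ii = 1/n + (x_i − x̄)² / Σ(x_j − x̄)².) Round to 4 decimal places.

h = 0.1429

x̄ = (3 + 4 + 5 + 6 + 7 + 8 + 9)/7 = 6
Σ(x − x̄)² = 9 + 4 + 1 + 0 + 1 + 4 + 9 = 28
h = 1/7 + (0)²/28 = 0.142857 + 0 = 0.1429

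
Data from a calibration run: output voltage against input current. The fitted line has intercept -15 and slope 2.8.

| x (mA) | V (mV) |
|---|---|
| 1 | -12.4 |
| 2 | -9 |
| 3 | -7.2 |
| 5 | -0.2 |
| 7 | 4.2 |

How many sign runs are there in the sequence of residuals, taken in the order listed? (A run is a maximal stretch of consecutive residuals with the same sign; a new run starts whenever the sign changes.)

x=1: V̂ = -15 + 2.8·1 = -12.2; e = -12.4 − (-12.2) = -0.2
x=2: V̂ = -15 + 2.8·2 = -9.4; e = -9 − (-9.4) = 0.4
x=3: V̂ = -15 + 2.8·3 = -6.6; e = -7.2 − (-6.6) = -0.6
x=5: V̂ = -15 + 2.8·5 = -1; e = -0.2 − (-1) = 0.8
x=7: V̂ = -15 + 2.8·7 = 4.6; e = 4.2 − 4.6 = -0.4
Signs: − + − + −
Runs: −×1, +×1, −×1, +×1, −×1 → 5

5 runs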